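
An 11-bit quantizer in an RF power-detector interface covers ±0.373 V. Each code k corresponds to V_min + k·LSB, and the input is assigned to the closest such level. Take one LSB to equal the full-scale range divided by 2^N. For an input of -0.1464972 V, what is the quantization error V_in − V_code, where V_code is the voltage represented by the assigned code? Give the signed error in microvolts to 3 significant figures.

The full-scale span is 0.373 − (-0.373) = 0.746 V. LSB = 0.746 V / 2^11 ≈ 364.3 µV.
(-0.1464972 − (-0.373)) / LSB = 0.2265028 × 2048/0.746 = 621.8200. Nearest integer: k = 622.
Reconstructed level: -0.373 + 622 × 0.746/2048 V = -0.1464316406 V.
V_in − V_code = -0.1464972 − (-0.1464316406) = −65.6 µV.

−65.6 µV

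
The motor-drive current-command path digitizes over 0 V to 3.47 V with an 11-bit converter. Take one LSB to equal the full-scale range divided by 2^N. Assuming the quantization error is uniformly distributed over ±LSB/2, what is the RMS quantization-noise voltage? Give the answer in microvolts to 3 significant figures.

Full-scale range = 3.47 V.
Step size = 3.47/2048 V = 1.6943 mV.
V_rms = LSB/√12 = 1.6943 mV / √12 = 489 µV.

489 µV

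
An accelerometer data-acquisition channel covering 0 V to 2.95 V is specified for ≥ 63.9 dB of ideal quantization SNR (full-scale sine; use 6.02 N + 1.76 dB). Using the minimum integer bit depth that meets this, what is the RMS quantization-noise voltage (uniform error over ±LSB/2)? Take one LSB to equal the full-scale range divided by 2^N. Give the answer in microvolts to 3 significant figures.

Full-scale range = 2.95 V.
Required N = ⌈(63.9 − 1.76)/6.02⌉ = ⌈10.322⌉ = 11.
Step size = 2.95/2048 V = 1.4404 mV.
σ_q = LSB/√12 = 1.4404 mV/3.4641 = 416 µV.

416 µV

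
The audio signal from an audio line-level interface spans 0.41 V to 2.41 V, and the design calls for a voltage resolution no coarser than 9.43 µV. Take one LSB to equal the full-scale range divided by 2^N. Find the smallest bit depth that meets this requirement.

18 bits

The full-scale span is 2.41 − (0.41) = 2 V.
Levels needed ≥ 2/9.43 µV = 212100. 2^18 = 262144 suffices, so N_min = 18.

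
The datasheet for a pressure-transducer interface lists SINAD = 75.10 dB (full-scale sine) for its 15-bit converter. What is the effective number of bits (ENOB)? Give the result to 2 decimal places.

(75.10 − 1.76) / 6.02 = 73.34/6.02 = 12.1827 effective bits.

12.18 bits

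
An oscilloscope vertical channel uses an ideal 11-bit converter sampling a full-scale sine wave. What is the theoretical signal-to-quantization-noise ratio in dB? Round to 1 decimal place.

Ideal quantization SNR: 6.02 × 11 + 1.76 dB = 68.0 dB.

68.0 dB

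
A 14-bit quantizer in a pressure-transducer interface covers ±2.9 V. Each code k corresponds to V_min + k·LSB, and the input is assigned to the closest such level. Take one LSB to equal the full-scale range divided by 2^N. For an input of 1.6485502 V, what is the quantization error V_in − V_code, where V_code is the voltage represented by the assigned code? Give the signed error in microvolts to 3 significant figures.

Full-scale range = 2.9 V − (-2.9 V) = 5.8 V. LSB = 5.8 V / 2^14 ≈ 354.0 µV.
(1.6485502 − (-2.9)) / LSB = 4.5485502 × 16384/5.8 = 12848.8701. Nearest integer: k = 12849.
V_code = V_min + k × range/2^14 = -2.9 + 12849 × 5.8/16384 = 1.6485961914 V.
Error = V_in − V_code = 1.6485502 − (1.6485961914) = −46.0 µV.

−46.0 µV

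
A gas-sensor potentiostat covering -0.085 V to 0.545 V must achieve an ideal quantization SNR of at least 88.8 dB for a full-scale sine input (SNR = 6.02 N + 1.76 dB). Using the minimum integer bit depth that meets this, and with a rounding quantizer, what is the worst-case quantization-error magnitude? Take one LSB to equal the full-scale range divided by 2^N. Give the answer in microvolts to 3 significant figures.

9.61 µV

Span: 0.545 V − (-0.085 V) = 0.63 V.
6.02 N + 1.76 ≥ 88.8 gives N ≥ 14.458, so the minimum integer is 15.
LSB = 0.63 V ÷ 2^15 = 0.63/32768 V = 19.226 µV.
|e|_max = LSB/2 = 9.61 µV.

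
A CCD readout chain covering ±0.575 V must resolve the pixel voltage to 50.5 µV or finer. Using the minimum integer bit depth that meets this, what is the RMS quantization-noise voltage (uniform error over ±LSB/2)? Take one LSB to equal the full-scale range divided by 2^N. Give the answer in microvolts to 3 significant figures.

Full-scale range = 0.575 V − (-0.575 V) = 1.15 V.
Levels needed ≥ 1.15/50.5 µV = 22770. 2^15 = 32768 suffices, so N_min = 15.
LSB = 1.15 V ÷ 2^15 = 1.15/32768 V = 35.095 µV.
σ_q = LSB/√12 = 35.095 µV/3.4641 = 10.1 µV.

10.1 µV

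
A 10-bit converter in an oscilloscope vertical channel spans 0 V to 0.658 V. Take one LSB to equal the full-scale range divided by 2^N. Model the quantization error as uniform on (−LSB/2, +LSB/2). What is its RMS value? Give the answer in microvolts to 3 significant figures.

Full-scale range = 0.658 V.
LSB = 0.658 V / 2^10 = 0.64258 mV.
V_rms = LSB/√12 = 0.64258 mV / √12 = 185 µV.

185 µV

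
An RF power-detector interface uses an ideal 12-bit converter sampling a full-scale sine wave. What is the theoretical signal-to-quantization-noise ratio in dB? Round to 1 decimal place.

6.02(12) + 1.76 = 72.24 + 1.76 = 74.00 dB.

74.0 dB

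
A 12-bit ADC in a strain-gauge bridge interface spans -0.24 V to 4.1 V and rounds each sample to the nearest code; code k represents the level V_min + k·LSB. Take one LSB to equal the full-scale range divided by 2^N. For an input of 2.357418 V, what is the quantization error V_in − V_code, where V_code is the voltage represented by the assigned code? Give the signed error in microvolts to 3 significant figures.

+411 µV

The full-scale span is 4.1 − (-0.24) = 4.34 V. LSB = 4.34 V / 2^12 ≈ 1.060 mV.
Position in LSBs: (2.357418 − (-0.24)) × 4096/4.34 = 2451.3880; rounding gives k = 2451.
Reconstructed level: -0.24 + 2451 × 4.34/4096 V = 2.357006836 V.
V_in − V_code = 2.357418 − (2.357006836) = +411 µV.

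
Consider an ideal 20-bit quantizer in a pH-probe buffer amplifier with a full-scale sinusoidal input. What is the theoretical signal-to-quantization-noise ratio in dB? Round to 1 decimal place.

122.2 dB

SNR = 6.02·20 + 1.76 = 122.16 dB.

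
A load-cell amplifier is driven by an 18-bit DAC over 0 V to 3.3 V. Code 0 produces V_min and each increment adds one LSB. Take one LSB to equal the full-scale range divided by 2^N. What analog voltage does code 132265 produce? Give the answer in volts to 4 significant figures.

Range is 3.3 V. LSB = 3.3 V / 2^18.
V_out = V_min + code × LSB = 0 V + 132265 × 3.3 V / 262144
      = 0 V + 1.66502 V = 1.66502 V.

1.665 V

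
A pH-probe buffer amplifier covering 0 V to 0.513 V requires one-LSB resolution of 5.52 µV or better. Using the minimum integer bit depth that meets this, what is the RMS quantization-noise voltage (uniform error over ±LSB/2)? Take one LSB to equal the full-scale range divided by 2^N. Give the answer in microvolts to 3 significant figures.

1.13 µV

Range is 0.513 V.
Levels needed ≥ 0.513/5.52 µV = 92930. 2^17 = 131072 suffices, so N_min = 17.
One LSB is 0.513 V / 131072 = 3.9139 µV.
σ_q = LSB/√12 = 3.9139 µV/3.4641 = 1.13 µV.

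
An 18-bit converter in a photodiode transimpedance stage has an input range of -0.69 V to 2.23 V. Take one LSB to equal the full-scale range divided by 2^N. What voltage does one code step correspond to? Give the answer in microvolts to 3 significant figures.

Range = 2.23 − (-0.69) = 2.92 V.
Number of codes = 2^18 = 262144.
LSB = 2.92 V ÷ 2^18 = 2.92/262144 V = 11.1 µV.

11.1 µV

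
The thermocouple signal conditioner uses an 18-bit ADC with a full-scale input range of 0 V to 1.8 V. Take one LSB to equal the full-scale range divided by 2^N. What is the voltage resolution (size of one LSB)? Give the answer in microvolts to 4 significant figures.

6.866 µV

Full-scale range = 1.8 V.
There are 2^18 = 262144 steps.
LSB = 1.8 V ÷ 2^18 = 1.8/262144 V = 6.866 µV.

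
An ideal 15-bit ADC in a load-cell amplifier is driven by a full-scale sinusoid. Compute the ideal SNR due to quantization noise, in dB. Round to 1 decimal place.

92.1 dB

SNR = 6.02·15 + 1.76 = 92.06 dB.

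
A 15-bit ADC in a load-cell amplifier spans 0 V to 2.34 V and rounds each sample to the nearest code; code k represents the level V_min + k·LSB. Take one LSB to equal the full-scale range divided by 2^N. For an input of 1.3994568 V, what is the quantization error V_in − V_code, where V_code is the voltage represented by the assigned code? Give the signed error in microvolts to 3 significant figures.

+12.8 µV

Full-scale range = 2.34 V. LSB = 2.34 V / 2^15 ≈ 71.41 µV.
(1.3994568 − (0)) / LSB = 1.3994568 × 32768/2.34 = 19597.1797. Nearest integer: k = 19597.
V_code = V_min + k × range/2^15 = 0 + 19597 × 2.34/32768 = 1.3994439697 V.
e = 1.3994568 − (1.3994439697) = +12.8 µV.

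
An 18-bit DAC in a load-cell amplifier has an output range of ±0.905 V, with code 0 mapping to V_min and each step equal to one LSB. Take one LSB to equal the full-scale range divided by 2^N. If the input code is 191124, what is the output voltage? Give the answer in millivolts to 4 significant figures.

414.6 mV

Full-scale range = 0.905 V − (-0.905 V) = 1.81 V. LSB = 1.81 V / 2^18.
Output = V_min + (191124/262144) × range = -0.905 + 0.729080 × 1.81 V
      = -0.905 V + 1.31964 V = 0.414635 V.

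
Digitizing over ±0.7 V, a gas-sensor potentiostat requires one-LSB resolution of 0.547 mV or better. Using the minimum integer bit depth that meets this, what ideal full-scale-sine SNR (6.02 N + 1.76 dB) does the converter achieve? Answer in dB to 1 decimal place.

74.0 dB

Span: 0.7 V − (-0.7 V) = 1.4 V.
Need 2^N ≥ 1.4 V / 0.547 mV = 2559 → N_min = 12.
6.02(12) + 1.76 = 74.00 dB.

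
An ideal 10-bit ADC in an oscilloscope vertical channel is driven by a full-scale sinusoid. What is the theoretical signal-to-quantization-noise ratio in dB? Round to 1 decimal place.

62.0 dB

Ideal quantization SNR: 6.02 × 10 + 1.76 dB = 62.0 dB.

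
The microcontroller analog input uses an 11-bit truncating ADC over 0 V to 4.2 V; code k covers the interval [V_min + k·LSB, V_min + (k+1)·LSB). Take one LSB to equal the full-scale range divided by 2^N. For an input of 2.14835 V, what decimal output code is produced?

Range is 4.2 V. LSB = 4.2 V / 2^11 ≈ 2.051 mV.
code = ⌊(V_in − V_min)/LSB⌋ = ⌊(V_in − V_min) × 2^11 / range⌋
     = ⌊(2.14835 − (0)) × 2048 / 4.2⌋ = ⌊2.14835 × 2048/4.2⌋
     = ⌊1047.576⌋ = 1047.

1047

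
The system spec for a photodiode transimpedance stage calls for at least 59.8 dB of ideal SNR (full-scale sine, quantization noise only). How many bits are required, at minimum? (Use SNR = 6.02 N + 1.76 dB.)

10 bits

N ≥ (59.8 − 1.76)/6.02 = 9.641 → N_min = 10.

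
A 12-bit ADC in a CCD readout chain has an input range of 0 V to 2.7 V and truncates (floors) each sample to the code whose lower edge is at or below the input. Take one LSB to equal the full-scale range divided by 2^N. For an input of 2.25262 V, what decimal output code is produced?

Span = 2.7 V. LSB = 2.7 V / 2^12 ≈ 0.6592 mV.
V_in − V_min = 2.25262 − (0) = 2.25262 V.
Divide by LSB: 2.25262 × 4096/2.7 = 3417.3080.
Truncating gives code 3417.

3417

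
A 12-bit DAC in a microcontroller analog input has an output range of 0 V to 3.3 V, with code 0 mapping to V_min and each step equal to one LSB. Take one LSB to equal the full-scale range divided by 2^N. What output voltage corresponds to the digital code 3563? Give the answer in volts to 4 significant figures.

Range is 3.3 V. LSB = 3.3 V / 2^12.
Output = V_min + (3563/4096) × range = 0 + 0.869873 × 3.3 V
      = 0 + 2.87058 = 2.87058 V.

2.871 V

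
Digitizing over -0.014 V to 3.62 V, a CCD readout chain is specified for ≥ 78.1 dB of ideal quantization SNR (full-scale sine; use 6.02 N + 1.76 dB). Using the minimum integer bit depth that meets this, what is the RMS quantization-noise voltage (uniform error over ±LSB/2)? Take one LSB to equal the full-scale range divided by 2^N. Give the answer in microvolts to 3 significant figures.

128 µV

Full-scale range = 3.62 V − (-0.014 V) = 3.634 V.
6.02 N + 1.76 ≥ 78.1 gives N ≥ 12.681, so the minimum integer is 13.
Step size = 3.634/8192 V = 443.60 µV.
V_rms = LSB/√12 = 128 µV.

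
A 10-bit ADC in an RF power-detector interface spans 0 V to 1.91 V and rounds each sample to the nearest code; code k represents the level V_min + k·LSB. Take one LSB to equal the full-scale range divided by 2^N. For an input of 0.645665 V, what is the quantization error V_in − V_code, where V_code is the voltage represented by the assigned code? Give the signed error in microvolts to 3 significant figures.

+294 µV

Span = 1.91 V. LSB = 1.91 V / 2^10 ≈ 1.865 mV.
(0.645665 − (0)) / LSB = 0.645665 × 1024/1.91 = 346.1576. Nearest integer: k = 346.
V_code = 0 + (346/1024) × 1.91 = 0.6453710938 V.
V_in − V_code = 0.645665 − (0.6453710938) = +294 µV.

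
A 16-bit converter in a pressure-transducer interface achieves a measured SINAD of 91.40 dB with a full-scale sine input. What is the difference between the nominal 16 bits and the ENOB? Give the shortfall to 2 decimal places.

1.11 bits

N_eff = (91.40 − 1.76)/6.02 = 14.8904 bits.
Lost resolution: 16 − 14.8904 = 1.1096 bits.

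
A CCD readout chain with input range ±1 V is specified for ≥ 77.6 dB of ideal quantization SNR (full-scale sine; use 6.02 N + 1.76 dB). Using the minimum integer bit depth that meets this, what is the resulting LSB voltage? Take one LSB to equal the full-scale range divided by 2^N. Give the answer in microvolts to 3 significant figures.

244 µV

Range = 1 − (-1) = 2 V.
N ≥ (77.6 − 1.76)/6.02 = 12.598 → N_min = 13.
Step size = 2/8192 V = 244 µV.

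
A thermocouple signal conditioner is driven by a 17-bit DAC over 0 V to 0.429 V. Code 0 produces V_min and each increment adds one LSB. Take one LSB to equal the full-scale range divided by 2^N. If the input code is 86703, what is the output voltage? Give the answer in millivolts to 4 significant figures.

V_FS = 0.429 V. LSB = 0.429 V / 2^17.
V_out = V_min + code × LSB = 0 V + 86703 × 0.429 V / 131072
      = 0 + 0.283780 = 0.283780 V.

283.8 mV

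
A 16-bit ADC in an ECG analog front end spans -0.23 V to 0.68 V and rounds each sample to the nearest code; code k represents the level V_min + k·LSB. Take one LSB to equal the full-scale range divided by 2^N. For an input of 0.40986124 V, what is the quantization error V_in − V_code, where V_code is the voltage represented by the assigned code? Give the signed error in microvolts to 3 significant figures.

+3.60 µV

Range = 0.68 − (-0.23) = 0.91 V. LSB = 0.91 V / 2^16 ≈ 13.89 µV.
Position in LSBs: (0.40986124 − (-0.23)) × 65536/0.91 = 46081.2596; rounding gives k = 46081.
V_code = -0.23 + (46081/65536) × 0.91 = 0.40985763550 V.
V_in − V_code = 0.40986124 − (0.40985763550) = +3.60 µV.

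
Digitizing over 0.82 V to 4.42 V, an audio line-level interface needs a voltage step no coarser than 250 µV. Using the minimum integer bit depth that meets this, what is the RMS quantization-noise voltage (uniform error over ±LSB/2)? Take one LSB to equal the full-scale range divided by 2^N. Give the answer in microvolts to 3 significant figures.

63.4 µV

Span: 4.42 V − (0.82 V) = 3.6 V.
Required number of levels: 3.6/250 µV = 14400; smallest N with 2^N ≥ that is 14.
LSB = 3.6 V ÷ 2^14 = 3.6/16384 V = 219.73 µV.
V_rms = LSB/√12 = 63.4 µV.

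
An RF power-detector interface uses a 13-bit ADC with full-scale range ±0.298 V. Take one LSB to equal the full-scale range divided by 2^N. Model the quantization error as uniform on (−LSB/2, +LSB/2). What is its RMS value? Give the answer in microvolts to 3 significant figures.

The full-scale span is 0.298 − (-0.298) = 0.596 V.
LSB = 0.596 V ÷ 2^13 = 0.596/8192 V = 72.754 µV.
V_rms = LSB/√12 = 72.754 µV / √12 = 21.0 µV.

21.0 µV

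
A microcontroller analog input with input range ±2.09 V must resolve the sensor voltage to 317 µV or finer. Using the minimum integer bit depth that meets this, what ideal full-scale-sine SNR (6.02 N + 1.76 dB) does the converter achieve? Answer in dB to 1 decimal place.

86.0 dB

Full-scale range = 2.09 V − (-2.09 V) = 4.18 V.
4.18 V / 317 µV = 13190. Since 2^13 = 8192 and 2^14 = 16384, N = 14.
6.02(14) + 1.76 = 86.04 dB.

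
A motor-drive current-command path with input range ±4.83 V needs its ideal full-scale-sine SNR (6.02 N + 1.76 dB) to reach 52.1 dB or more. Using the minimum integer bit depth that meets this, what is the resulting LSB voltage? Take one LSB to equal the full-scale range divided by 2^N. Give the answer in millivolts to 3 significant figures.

Range = 4.83 − (-4.83) = 9.66 V.
N ≥ (52.1 − 1.76)/6.02 = 8.362 → N_min = 9.
LSB = 9.66 V / 2^9 = 18.9 mV.

18.9 mV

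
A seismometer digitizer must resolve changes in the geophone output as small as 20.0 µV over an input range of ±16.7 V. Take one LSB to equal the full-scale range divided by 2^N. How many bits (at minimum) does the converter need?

Range = 16.7 − (-16.7) = 33.4 V.
33.4 V / 20.0 µV = 1.670e6. Since 2^20 = 1048576 and 2^21 = 2097152, N = 21.

21 bits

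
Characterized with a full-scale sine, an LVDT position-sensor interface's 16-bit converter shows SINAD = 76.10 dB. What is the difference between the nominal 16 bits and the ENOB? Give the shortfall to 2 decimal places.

ENOB = (SINAD − 1.76)/6.02 = (76.10 − 1.76)/6.02 = 12.3488 bits.
Shortfall = 16 − 12.3488 = 3.6512 bits.

3.65 bits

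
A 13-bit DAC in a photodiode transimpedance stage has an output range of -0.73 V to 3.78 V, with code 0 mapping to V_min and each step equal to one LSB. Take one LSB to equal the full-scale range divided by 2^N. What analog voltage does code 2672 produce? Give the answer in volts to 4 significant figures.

0.7410 V

Full-scale range = 3.78 V − (-0.73 V) = 4.51 V. LSB = 4.51 V / 2^13.
V_out = V_min + code × LSB = -0.73 V + 2672 × 4.51 V / 8192
      = -0.73 V + 1.47104 V = 0.741035 V.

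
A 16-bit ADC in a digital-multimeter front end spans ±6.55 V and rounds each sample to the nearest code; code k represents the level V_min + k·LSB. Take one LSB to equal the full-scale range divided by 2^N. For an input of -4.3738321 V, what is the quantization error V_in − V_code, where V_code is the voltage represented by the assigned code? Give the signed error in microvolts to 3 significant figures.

−36.0 µV

Span: 6.55 V − (-6.55 V) = 13.1 V. LSB = 13.1 V / 2^16 ≈ 199.9 µV.
(-4.3738321 − (-6.55)) / LSB = 2.1761679 × 65536/13.1 = 10886.8198. Nearest integer: k = 10887.
V_code = -6.55 + (10887/65536) × 13.1 = -4.3737960815 V.
V_in − V_code = -4.3738321 − (-4.3737960815) = −36.0 µV.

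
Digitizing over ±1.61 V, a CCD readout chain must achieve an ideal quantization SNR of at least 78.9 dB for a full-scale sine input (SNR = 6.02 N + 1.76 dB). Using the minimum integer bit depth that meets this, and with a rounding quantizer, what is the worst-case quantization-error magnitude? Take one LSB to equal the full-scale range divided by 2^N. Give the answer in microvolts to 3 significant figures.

Range = 1.61 − (-1.61) = 3.22 V.
N ≥ (78.9 − 1.76)/6.02 = 12.814 → N_min = 13.
LSB = 3.22 V ÷ 2^13 = 3.22/8192 V = 393.07 µV.
|e|_max = LSB/2 = 197 µV.

197 µV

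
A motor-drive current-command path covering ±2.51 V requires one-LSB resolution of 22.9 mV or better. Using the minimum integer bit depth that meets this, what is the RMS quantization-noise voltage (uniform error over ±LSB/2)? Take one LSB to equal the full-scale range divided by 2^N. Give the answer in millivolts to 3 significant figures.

5.66 mV

Range = 2.51 − (-2.51) = 5.02 V.
Required number of levels: 5.02/22.9 mV = 219.21; smallest N with 2^N ≥ that is 8.
One LSB is 5.02 V / 256 = 19.609 mV.
RMS noise = LSB/√12 = 5.66 mV.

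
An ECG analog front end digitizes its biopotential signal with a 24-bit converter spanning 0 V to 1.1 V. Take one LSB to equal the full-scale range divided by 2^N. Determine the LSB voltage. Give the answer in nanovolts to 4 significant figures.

Full-scale range = 1.1 V.
There are 2^24 = 16777216 steps.
LSB = 1.1 V / 2^24 = 65.57 nV.

65.57 nV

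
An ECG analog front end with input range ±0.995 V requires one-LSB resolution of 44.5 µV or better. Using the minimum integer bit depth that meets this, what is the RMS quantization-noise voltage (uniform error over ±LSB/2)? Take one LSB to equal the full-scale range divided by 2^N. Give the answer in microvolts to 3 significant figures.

8.77 µV

The full-scale span is 0.995 − (-0.995) = 1.99 V.
Levels needed ≥ 1.99/44.5 µV = 44720. 2^16 = 65536 suffices, so N_min = 16.
Step size = 1.99/65536 V = 30.365 µV.
RMS noise = LSB/√12 = 8.77 µV.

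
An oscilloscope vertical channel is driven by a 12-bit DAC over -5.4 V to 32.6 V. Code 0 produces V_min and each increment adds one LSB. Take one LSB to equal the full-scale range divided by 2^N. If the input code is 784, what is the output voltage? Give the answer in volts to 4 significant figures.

Full-scale range = 32.6 V − (-5.4 V) = 38 V. LSB = 38 V / 2^12.
Output = V_min + (784/4096) × range = -5.4 + 0.191406 × 38 V
      = -5.4 + 7.27344 = 1.87344 V.

1.873 V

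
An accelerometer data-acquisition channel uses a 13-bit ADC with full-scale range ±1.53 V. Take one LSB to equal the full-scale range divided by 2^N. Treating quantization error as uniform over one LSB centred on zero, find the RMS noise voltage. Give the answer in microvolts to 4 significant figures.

107.8 µV

Span: 1.53 V − (-1.53 V) = 3.06 V.
LSB = 3.06 V / 2^13 = 373.535 µV.
RMS of a uniform error over width LSB is LSB/√12 = 107.8 µV.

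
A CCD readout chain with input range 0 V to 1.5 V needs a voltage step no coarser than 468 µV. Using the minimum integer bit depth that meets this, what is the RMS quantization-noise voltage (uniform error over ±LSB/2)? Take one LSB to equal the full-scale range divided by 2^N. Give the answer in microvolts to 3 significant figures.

106 µV

Range is 1.5 V.
Need 2^N ≥ 1.5 V / 468 µV = 3205 → N_min = 12.
One LSB is 1.5 V / 4096 = 366.21 µV.
V_rms = LSB/√12 = 106 µV.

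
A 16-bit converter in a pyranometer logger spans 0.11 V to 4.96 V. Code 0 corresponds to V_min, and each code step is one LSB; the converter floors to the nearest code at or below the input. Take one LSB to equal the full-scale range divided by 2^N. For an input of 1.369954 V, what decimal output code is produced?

Range = 4.96 − (0.11) = 4.85 V. LSB = 4.85 V / 2^16 ≈ 74.01 µV.
code = ⌊(V_in − V_min)/LSB⌋ = ⌊(V_in − V_min) × 2^16 / range⌋
     = ⌊(1.369954 − (0.11)) × 65536 / 4.85⌋ = ⌊1.259954 × 65536/4.85⌋
     = ⌊17025.226⌋ = 17025.

17025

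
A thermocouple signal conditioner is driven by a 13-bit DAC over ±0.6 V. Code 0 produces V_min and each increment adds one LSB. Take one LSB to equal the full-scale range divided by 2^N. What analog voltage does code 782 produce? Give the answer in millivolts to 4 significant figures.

The full-scale span is 0.6 − (-0.6) = 1.2 V. LSB = 1.2 V / 2^13.
V_out = V_min + code × LSB = -0.6 V + 782 × 1.2 V / 8192
      = -0.6 + 0.114551 = -0.485449 V.

-485.4 mV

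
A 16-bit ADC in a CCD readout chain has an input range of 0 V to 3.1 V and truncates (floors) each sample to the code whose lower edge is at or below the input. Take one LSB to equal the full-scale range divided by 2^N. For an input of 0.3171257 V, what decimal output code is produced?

6704

V_FS = 3.1 V. LSB = 3.1 V / 2^16 ≈ 47.30 µV.
V_in − V_min = 0.3171257 − (0) = 0.3171257 V.
Divide by LSB: 0.3171257 × 65536/3.1 = 6704.2419.
Truncating gives code 6704.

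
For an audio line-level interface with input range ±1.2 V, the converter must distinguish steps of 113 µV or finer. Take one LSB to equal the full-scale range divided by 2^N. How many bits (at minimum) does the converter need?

15 bits

Range = 1.2 − (-1.2) = 2.4 V.
Levels needed ≥ 2.4/113 µV = 21240. 2^15 = 32768 suffices, so N_min = 15.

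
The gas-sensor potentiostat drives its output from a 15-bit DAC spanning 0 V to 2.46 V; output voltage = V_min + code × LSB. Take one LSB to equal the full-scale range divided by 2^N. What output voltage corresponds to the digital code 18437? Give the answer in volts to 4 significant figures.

V_FS = 2.46 V. LSB = 2.46 V / 2^15.
V_out = 0 + 18437 × (2.46/32768) V
      = 0 V + 1.38413 V = 1.38413 V.

1.384 V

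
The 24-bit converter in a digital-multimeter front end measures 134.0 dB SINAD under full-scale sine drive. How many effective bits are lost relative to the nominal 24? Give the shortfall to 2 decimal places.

ENOB = (SINAD − 1.76)/6.02 = (134.0 − 1.76)/6.02 = 21.9668 bits.
24 − 21.9668 = 2.03 bits below nominal.

2.03 bits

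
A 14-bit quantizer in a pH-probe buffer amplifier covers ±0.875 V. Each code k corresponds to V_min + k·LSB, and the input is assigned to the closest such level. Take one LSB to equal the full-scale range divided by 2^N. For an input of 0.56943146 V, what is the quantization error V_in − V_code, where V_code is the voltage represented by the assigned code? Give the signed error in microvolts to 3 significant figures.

Full-scale range = 0.875 V − (-0.875 V) = 1.75 V. LSB = 1.75 V / 2^14 ≈ 106.8 µV.
(V_in − V_min)/LSB = (0.56943146 − (-0.875)) × 16384/1.75 = 13523.1800 → nearest code k = 13523.
Reconstructed level: -0.875 + 13523 × 1.75/16384 V = 0.56941223145 V.
V_in − V_code = 0.56943146 − (0.56941223145) = +19.2 µV.

+19.2 µV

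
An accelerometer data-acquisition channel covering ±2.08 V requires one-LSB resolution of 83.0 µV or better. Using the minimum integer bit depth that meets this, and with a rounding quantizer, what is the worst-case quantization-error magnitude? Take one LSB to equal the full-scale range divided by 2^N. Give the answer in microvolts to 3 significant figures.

31.7 µV

Range = 2.08 − (-2.08) = 4.16 V.
Required number of levels: 4.16/83.0 µV = 50120; smallest N with 2^N ≥ that is 16.
LSB = 4.16 V / 2^16 = 63.477 µV.
Half an LSB is 31.7 µV.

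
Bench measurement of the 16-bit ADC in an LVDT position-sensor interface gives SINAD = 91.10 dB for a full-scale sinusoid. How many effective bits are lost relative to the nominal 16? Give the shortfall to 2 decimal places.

1.16 bits

N_eff = (91.10 − 1.76)/6.02 = 14.8405 bits.
Shortfall = 16 − 14.8405 = 1.1595 bits.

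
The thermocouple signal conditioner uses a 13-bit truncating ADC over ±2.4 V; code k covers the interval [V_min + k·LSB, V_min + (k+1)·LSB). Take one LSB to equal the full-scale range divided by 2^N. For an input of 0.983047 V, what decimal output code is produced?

5773

Span: 2.4 V − (-2.4 V) = 4.8 V. LSB = 4.8 V / 2^13 ≈ 0.5859 mV.
(V_in − V_min) × 2^13/range = (0.983047 − (-2.4)) × 8192/4.8 = 5773.734.
Floor → code = 5773.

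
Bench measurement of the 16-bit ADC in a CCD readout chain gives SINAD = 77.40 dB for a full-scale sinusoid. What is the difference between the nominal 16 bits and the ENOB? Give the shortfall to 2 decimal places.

3.44 bits

ENOB = (SINAD − 1.76)/6.02 = (77.40 − 1.76)/6.02 = 12.5648 bits.
Shortfall = 16 − 12.5648 = 3.4352 bits.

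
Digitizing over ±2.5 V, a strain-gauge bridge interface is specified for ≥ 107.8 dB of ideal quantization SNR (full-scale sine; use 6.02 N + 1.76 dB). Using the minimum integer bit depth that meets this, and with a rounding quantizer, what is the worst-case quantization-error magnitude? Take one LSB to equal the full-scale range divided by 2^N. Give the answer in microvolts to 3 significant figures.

The full-scale span is 2.5 − (-2.5) = 5 V.
Required N = ⌈(107.8 − 1.76)/6.02⌉ = ⌈17.615⌉ = 18.
LSB = 5 V / 2^18 = 19.073 µV.
Half an LSB is 9.54 µV.

9.54 µV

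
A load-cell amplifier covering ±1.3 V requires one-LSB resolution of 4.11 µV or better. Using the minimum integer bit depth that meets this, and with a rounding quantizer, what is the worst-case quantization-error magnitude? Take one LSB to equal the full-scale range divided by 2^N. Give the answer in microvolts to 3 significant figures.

1.24 µV

Full-scale range = 1.3 V − (-1.3 V) = 2.6 V.
2.6 V / 4.11 µV = 632600. Since 2^19 = 524288 and 2^20 = 1048576, N = 20.
LSB = 2.6 V / 2^20 = 2.4796 µV.
Half an LSB is 1.24 µV.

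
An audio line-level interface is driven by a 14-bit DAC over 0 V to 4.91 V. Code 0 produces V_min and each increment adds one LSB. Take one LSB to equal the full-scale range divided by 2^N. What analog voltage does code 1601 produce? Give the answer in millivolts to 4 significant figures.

479.8 mV

Full-scale range = 4.91 V. LSB = 4.91 V / 2^14.
Output = V_min + (1601/16384) × range = 0 + 0.0977173 × 4.91 V
      = 0 + 0.479792 = 0.479792 V.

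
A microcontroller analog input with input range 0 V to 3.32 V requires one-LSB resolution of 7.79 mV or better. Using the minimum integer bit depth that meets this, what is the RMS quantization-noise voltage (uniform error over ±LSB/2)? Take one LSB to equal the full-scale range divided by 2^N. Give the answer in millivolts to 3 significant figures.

V_FS = 3.32 V.
Levels needed ≥ 3.32/7.79 mV = 426.2. 2^9 = 512 suffices, so N_min = 9.
One LSB is 3.32 V / 512 = 6.4844 mV.
σ_q = LSB/√12 = 6.4844 mV/3.4641 = 1.87 mV.

1.87 mV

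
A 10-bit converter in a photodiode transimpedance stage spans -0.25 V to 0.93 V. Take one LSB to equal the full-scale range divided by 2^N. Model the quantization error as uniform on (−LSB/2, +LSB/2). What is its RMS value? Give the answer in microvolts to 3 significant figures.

333 µV

Full-scale range = 0.93 V − (-0.25 V) = 1.18 V.
Step size = 1.18/1024 V = 1.1523 mV.
σ_q = LSB/√12 = 1.1523 mV/3.4641 = 333 µV.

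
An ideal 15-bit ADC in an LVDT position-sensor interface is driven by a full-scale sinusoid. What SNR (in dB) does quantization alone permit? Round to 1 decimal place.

92.1 dB

SNR = 6.02·15 + 1.76 = 92.06 dB.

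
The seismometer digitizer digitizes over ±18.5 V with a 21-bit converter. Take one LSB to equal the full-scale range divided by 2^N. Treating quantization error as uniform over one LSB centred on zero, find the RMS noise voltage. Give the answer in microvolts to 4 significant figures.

Full-scale range = 18.5 V − (-18.5 V) = 37 V.
One LSB is 37 V / 2097152 = 17.6430 µV.
For a uniform distribution on [−LSB/2, +LSB/2], V_rms = LSB/√12 = 17.6430 µV/3.4641 = 5.093 µV.

5.093 µV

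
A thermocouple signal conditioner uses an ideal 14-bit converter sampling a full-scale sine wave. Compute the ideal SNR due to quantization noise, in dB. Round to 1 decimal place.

6.02(14) + 1.76 = 84.28 + 1.76 = 86.04 dB.

86.0 dB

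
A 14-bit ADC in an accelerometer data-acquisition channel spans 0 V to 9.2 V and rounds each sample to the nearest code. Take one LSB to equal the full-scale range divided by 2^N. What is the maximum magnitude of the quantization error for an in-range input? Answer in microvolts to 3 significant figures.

Span = 9.2 V.
Step size = 9.2/16384 V = 0.56152 mV.
Worst-case error for round-to-nearest is half an LSB: 281 µV.

281 µV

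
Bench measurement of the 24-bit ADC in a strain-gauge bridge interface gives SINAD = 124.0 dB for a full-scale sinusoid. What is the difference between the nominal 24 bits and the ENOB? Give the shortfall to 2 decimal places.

N_eff = (124.0 − 1.76)/6.02 = 20.3056 bits.
Lost resolution: 24 − 20.3056 = 3.6944 bits.

3.69 bits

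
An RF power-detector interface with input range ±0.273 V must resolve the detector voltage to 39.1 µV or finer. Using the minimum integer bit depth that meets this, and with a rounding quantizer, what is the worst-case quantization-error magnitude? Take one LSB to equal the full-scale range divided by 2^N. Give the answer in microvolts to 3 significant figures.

16.7 µV

The full-scale span is 0.273 − (-0.273) = 0.546 V.
Need 2^N ≥ 0.546 V / 39.1 µV = 13960 → N_min = 14.
One LSB is 0.546 V / 16384 = 33.325 µV.
|e|_max = LSB/2 = 16.7 µV.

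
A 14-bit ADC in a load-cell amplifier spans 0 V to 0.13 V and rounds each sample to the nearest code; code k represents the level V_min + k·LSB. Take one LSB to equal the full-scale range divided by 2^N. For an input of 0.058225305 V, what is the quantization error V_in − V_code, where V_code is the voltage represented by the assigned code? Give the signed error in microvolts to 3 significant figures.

Full-scale range = 0.13 V. LSB = 0.13 V / 2^14 ≈ 7.935 µV.
(0.058225305 − (0)) / LSB = 0.058225305 × 16384/0.13 = 7338.1800. Nearest integer: k = 7338.
V_code = 0 + (7338/16384) × 0.13 = 0.058223876953 V.
e = 0.058225305 − (0.058223876953) = +1.43 µV.

+1.43 µV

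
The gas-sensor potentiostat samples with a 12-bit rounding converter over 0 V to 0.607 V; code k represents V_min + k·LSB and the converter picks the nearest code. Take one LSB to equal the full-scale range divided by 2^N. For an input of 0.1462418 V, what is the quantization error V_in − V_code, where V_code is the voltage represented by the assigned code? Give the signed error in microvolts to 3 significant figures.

−25.0 µV

Range is 0.607 V. LSB = 0.607 V / 2^12 ≈ 148.2 µV.
(0.1462418 − (0)) / LSB = 0.1462418 × 4096/0.607 = 986.8310. Nearest integer: k = 987.
Reconstructed level: 0 + 987 × 0.607/4096 V = 0.1462668457 V.
e = 0.1462418 − (0.1462668457) = −25.0 µV.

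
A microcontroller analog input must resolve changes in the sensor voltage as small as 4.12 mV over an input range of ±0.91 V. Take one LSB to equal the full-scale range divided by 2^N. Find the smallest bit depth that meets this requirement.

Full-scale range = 0.91 V − (-0.91 V) = 1.82 V.
Levels needed ≥ 1.82/4.12 mV = 441.7. 2^9 = 512 suffices, so N_min = 9.

9 bits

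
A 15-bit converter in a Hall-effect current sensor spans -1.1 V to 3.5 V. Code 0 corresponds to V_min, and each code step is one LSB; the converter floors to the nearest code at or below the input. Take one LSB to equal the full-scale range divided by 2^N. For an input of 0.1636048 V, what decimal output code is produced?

Full-scale range = 3.5 V − (-1.1 V) = 4.6 V. LSB = 4.6 V / 2^15 ≈ 140.4 µV.
V_in − V_min = 0.1636048 − (-1.1) = 1.2636048 V.
Divide by LSB: 1.2636048 × 32768/4.6 = 9001.2613.
Truncating gives code 9001.

9001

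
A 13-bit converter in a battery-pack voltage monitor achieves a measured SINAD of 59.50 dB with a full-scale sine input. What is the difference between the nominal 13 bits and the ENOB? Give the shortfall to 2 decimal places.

3.41 bits

ENOB = (SINAD − 1.76)/6.02 = (59.50 − 1.76)/6.02 = 9.5914 bits.
Shortfall = 13 − 9.5914 = 3.4086 bits.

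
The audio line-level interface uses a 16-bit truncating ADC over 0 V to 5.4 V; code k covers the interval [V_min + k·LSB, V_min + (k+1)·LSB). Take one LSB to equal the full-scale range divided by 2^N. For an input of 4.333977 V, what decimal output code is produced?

52598

Range is 5.4 V. LSB = 5.4 V / 2^16 ≈ 82.40 µV.
(V_in − V_min) × 2^16/range = (4.333977 − (0)) × 65536/5.4 = 52598.429.
Floor → code = 52598.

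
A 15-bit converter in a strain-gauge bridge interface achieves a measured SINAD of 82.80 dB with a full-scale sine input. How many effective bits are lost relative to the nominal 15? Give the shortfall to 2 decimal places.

1.54 bits

N_eff = (82.80 − 1.76)/6.02 = 13.4618 bits.
Shortfall = 15 − 13.4618 = 1.5382 bits.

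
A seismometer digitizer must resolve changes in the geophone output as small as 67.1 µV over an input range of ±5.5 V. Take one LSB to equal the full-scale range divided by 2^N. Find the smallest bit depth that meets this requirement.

Full-scale range = 5.5 V − (-5.5 V) = 11 V.
Levels needed ≥ 11/67.1 µV = 163900. 2^18 = 262144 suffices, so N_min = 18.

18 bits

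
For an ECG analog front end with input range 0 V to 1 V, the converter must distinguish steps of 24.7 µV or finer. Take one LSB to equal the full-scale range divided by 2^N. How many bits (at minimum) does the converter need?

16 bits

Full-scale range = 1 V.
Need 2^N ≥ 1 V / 24.7 µV = 40490 → N_min = 16.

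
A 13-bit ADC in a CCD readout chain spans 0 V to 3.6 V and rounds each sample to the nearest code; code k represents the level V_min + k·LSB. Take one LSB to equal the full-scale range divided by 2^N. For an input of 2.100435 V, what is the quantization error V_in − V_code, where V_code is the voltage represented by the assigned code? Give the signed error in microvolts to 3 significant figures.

−151 µV

Range is 3.6 V. LSB = 3.6 V / 2^13 ≈ 439.5 µV.
Position in LSBs: (2.100435 − (0)) × 8192/3.6 = 4779.6565; rounding gives k = 4780.
V_code = V_min + k × range/2^13 = 0 + 4780 × 3.6/8192 = 2.100585938 V.
Error = V_in − V_code = 2.100435 − (2.100585938) = −151 µV.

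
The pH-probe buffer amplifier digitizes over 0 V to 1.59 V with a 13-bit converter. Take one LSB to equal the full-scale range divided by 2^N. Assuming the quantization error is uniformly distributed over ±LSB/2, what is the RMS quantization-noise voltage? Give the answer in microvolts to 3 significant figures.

56.0 µV

V_FS = 1.59 V.
Step size = 1.59/8192 V = 194.09 µV.
RMS of a uniform error over width LSB is LSB/√12 = 56.0 µV.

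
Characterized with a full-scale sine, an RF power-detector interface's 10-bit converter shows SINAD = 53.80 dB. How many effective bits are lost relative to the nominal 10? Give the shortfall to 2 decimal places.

1.36 bits

ENOB = (SINAD − 1.76)/6.02 = (53.80 − 1.76)/6.02 = 8.6445 bits.
Shortfall = 10 − 8.6445 = 1.3555 bits.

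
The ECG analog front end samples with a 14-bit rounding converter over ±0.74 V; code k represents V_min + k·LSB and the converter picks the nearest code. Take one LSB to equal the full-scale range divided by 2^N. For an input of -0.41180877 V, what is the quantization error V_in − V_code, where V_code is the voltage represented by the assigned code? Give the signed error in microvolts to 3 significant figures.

+15.0 µV

The full-scale span is 0.74 − (-0.74) = 1.48 V. LSB = 1.48 V / 2^14 ≈ 90.33 µV.
Position in LSBs: (-0.41180877 − (-0.74)) × 16384/1.48 = 3633.1656; rounding gives k = 3633.
Reconstructed level: -0.74 + 3633 × 1.48/16384 V = -0.41182373047 V.
Error = V_in − V_code = -0.41180877 − (-0.41182373047) = +15.0 µV.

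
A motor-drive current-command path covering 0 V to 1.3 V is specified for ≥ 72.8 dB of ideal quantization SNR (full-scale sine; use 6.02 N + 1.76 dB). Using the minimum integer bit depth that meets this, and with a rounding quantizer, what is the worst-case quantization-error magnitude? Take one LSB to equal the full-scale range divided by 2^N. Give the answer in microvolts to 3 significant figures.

159 µV

Span = 1.3 V.
6.02 N + 1.76 ≥ 72.8 gives N ≥ 11.801, so the minimum integer is 12.
One LSB is 1.3 V / 4096 = 317.38 µV.
Half an LSB is 159 µV.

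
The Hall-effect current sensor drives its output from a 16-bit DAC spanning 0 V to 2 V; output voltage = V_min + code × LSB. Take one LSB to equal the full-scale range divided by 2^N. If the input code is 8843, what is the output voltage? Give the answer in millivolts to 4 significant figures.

Full-scale range = 2 V. LSB = 2 V / 2^16.
Output = V_min + (8843/65536) × range = 0 + 0.134933 × 2 V
      = 0 + 0.269867 = 0.269867 V.

269.9 mV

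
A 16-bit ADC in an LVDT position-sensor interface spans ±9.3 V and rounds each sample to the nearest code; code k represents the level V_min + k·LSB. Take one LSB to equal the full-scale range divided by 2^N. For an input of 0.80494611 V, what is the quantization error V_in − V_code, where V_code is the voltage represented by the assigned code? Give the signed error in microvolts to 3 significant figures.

+51.1 µV

The full-scale span is 9.3 − (-9.3) = 18.6 V. LSB = 18.6 V / 2^16 ≈ 283.8 µV.
(0.80494611 − (-9.3)) / LSB = 10.10494611 × 65536/18.6 = 35604.1800. Nearest integer: k = 35604.
V_code = -9.3 + (35604/65536) × 18.6 = 0.80489501953 V.
Error = V_in − V_code = 0.80494611 − (0.80489501953) = +51.1 µV.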